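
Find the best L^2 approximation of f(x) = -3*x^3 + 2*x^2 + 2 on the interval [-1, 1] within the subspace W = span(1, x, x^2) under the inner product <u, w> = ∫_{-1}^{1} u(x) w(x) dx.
g(x) = 2*x^2 - 9*x/5 + 2

The best approximation g ∈ W is the orthogonal projection of f onto W. Writing g = a_0 + a_1 x + a_2 x^2, the coefficients solve the normal equations G · a = b where
  G_{ij} = <φ_i, φ_j> and b_i = <f, φ_i>, with φ_0 = 1, φ_1 = x, φ_2 = x^2.
G =
  [2, 0, 2/3]
  [0, 2/3, 0]
  [2/3, 0, 2/5],
b = (16/3, -6/5, 32/15).
Solving gives a_0 = 2, a_1 = -9/5, a_2 = 2, so
  g(x) = 2*x^2 - 9*x/5 + 2.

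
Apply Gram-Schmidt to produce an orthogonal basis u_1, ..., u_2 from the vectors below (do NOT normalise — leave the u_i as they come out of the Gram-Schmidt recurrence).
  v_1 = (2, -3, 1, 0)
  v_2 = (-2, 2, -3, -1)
Orthogonal basis:
  u_1 = (2, -3, 1, 0)
  u_2 = (-1/7, -11/14, -29/14, -1)

Apply the Gram-Schmidt recurrence
  u_1 = v_1
  u_i = v_i − Σ_{j<i} ((v_i · u_j) / (u_j · u_j)) · u_j.

Step by step this gives:
  u_1 = (2, -3, 1, 0)
  u_2 = (-1/7, -11/14, -29/14, -1)

Orthogonality check:
  u_2 · u_1 = 0 (should be 0)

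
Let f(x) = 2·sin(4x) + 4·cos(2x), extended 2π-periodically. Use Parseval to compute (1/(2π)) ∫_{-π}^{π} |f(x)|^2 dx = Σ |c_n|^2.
Σ |c_n|^2 = 10

Expand |f|^2 and use orthogonality of {sin(nx), cos(mx)} on [-π, π]:
  ∫_{-π}^{π} sin(nx)^2 dx = π, ∫ cos(mx)^2 dx = π, and cross terms integrate to 0.
So ∫_{-π}^{π} f(x)^2 dx = 2^2 · π + 4^2 · π = (4 + 16)π.
Divide by 2π: (4 + 16)/2 = 10.
By Parseval, this equals Σ |c_n|^2.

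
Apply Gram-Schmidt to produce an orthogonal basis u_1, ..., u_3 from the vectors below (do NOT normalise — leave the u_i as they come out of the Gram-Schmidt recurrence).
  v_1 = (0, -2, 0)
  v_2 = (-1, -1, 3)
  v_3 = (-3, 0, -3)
Orthogonal basis:
  u_1 = (0, -2, 0)
  u_2 = (-1, 0, 3)
  u_3 = (-18/5, 0, -6/5)

Apply the Gram-Schmidt recurrence
  u_1 = v_1
  u_i = v_i − Σ_{j<i} ((v_i · u_j) / (u_j · u_j)) · u_j.

Step by step this gives:
  u_1 = (0, -2, 0)
  u_2 = (-1, 0, 3)
  u_3 = (-18/5, 0, -6/5)

Orthogonality check:
  u_2 · u_1 = 0 (should be 0)
  u_3 · u_1 = 0 (should be 0)
  u_3 · u_2 = 0 (should be 0)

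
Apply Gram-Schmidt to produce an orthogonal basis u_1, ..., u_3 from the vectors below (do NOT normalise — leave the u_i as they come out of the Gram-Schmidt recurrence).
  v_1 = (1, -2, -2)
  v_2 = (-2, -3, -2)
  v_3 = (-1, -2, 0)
Orthogonal basis:
  u_1 = (1, -2, -2)
  u_2 = (-26/9, -11/9, -2/9)
  u_3 = (20/89, -60/89, 70/89)

Apply the Gram-Schmidt recurrence
  u_1 = v_1
  u_i = v_i − Σ_{j<i} ((v_i · u_j) / (u_j · u_j)) · u_j.

Step by step this gives:
  u_1 = (1, -2, -2)
  u_2 = (-26/9, -11/9, -2/9)
  u_3 = (20/89, -60/89, 70/89)

Orthogonality check:
  u_2 · u_1 = 0 (should be 0)
  u_3 · u_1 = 0 (should be 0)
  u_3 · u_2 = 0 (should be 0)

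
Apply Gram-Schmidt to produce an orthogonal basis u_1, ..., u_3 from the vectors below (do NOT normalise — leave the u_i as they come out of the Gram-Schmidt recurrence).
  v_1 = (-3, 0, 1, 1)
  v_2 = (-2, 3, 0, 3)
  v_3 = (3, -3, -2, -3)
Orthogonal basis:
  u_1 = (-3, 0, 1, 1)
  u_2 = (5/11, 3, -9/11, 24/11)
  u_3 = (-3/7, -3/7, -10/7, 1/7)

Apply the Gram-Schmidt recurrence
  u_1 = v_1
  u_i = v_i − Σ_{j<i} ((v_i · u_j) / (u_j · u_j)) · u_j.

Step by step this gives:
  u_1 = (-3, 0, 1, 1)
  u_2 = (5/11, 3, -9/11, 24/11)
  u_3 = (-3/7, -3/7, -10/7, 1/7)

Orthogonality check:
  u_2 · u_1 = 0 (should be 0)
  u_3 · u_1 = 0 (should be 0)
  u_3 · u_2 = 0 (should be 0)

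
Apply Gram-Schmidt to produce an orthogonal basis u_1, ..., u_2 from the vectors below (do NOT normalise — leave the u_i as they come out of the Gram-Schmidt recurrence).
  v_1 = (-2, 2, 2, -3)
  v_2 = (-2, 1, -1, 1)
Orthogonal basis:
  u_1 = (-2, 2, 2, -3)
  u_2 = (-40/21, 19/21, -23/21, 8/7)

Apply the Gram-Schmidt recurrence
  u_1 = v_1
  u_i = v_i − Σ_{j<i} ((v_i · u_j) / (u_j · u_j)) · u_j.

Step by step this gives:
  u_1 = (-2, 2, 2, -3)
  u_2 = (-40/21, 19/21, -23/21, 8/7)

Orthogonality check:
  u_2 · u_1 = 0 (should be 0)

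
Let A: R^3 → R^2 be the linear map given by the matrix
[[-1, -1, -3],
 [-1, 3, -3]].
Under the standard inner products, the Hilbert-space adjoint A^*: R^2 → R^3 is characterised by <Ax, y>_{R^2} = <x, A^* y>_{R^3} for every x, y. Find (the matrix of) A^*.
A^* = A^T =
[[-1, -1],
 [-1, 3],
 [-3, -3]]

For real matrices with standard dot products, the defining identity <Ax, y> = <x, A^* y> gives (Ax)^T y = x^T (A^*) y, i.e. x^T A^T y = x^T (A^*) y. Since this holds for all x, y, we must have A^* = A^T. Therefore
A^* =
[[-1, -1],
 [-1, 3],
 [-3, -3]].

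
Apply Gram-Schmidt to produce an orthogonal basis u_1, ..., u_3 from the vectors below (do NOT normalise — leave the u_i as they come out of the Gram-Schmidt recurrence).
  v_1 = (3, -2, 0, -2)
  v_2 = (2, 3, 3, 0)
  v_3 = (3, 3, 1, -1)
Orthogonal basis:
  u_1 = (3, -2, 0, -2)
  u_2 = (2, 3, 3, 0)
  u_3 = (90/187, 212/187, -16/11, -7/17)

Apply the Gram-Schmidt recurrence
  u_1 = v_1
  u_i = v_i − Σ_{j<i} ((v_i · u_j) / (u_j · u_j)) · u_j.

Step by step this gives:
  u_1 = (3, -2, 0, -2)
  u_2 = (2, 3, 3, 0)
  u_3 = (90/187, 212/187, -16/11, -7/17)

Orthogonality check:
  u_2 · u_1 = 0 (should be 0)
  u_3 · u_1 = 0 (should be 0)
  u_3 · u_2 = 0 (should be 0)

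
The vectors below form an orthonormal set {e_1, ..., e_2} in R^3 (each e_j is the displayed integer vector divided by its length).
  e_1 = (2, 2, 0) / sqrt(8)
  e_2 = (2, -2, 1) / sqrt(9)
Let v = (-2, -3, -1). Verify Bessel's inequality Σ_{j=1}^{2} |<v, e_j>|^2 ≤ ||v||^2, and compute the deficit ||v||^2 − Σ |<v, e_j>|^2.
Σ |<v, e_j>|^2 = 227/18; ||v||^2 = 14; deficit = 25/18

Write each e_j = u_j / sqrt(<u_j, u_j>) where u_j is the displayed integer vector. Then <v, e_j> = <v, u_j> / sqrt(<u_j, u_j>), so |<v, e_j>|^2 = <v, u_j>^2 / <u_j, u_j>.
Coefficients: <v, e_1> = -10/sqrt(8), <v, e_2> = 1/sqrt(9).
Square and sum: Σ |<v, e_j>|^2 = 227/18.
Compute ||v||^2 = v·v = 14.
Deficit = 14 − 227/18 = 25/18 ≥ 0, confirming Bessel's inequality. (The deficit equals ||v − Σ <v,e_j> e_j||^2, the squared distance from v to span{e_j}.)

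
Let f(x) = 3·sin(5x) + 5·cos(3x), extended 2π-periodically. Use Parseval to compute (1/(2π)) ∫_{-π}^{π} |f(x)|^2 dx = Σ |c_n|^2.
Σ |c_n|^2 = 17

Expand |f|^2 and use orthogonality of {sin(nx), cos(mx)} on [-π, π]:
  ∫_{-π}^{π} sin(nx)^2 dx = π, ∫ cos(mx)^2 dx = π, and cross terms integrate to 0.
So ∫_{-π}^{π} f(x)^2 dx = 3^2 · π + 5^2 · π = (9 + 25)π.
Divide by 2π: (9 + 25)/2 = 17.
By Parseval, this equals Σ |c_n|^2.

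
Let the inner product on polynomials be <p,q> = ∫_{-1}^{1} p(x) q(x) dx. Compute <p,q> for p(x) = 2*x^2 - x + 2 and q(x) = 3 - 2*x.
<p,q> = 52/3

Expand the product: p(x)·q(x) = -4*x^3 + 8*x^2 - 7*x + 6.
∫_{-1}^{1} of each monomial x^k gives [2/(k+1) if k even, 0 if k odd]. Integrating term-by-term (or equivalently evaluating the antiderivative F(x) = -x^4 + 8*x^3/3 - 7*x^2/2 + 6*x at the endpoints):
  F(1) − F(−1) = 25/6 − (-79/6) = 52/3.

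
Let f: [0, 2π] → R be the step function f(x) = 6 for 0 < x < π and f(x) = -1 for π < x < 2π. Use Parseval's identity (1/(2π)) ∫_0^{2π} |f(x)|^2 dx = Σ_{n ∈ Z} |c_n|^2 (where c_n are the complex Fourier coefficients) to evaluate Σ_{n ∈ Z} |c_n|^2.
Σ |c_n|^2 = 37/2

Parseval equates the L^2 energy of f (normalised by 1/(2π)) with the ℓ^2 sum of its Fourier coefficients: (1/(2π)) ∫_0^{2π} |f|^2 = Σ |c_n|^2.
Compute the left side: (1/(2π)) [∫_0^π 6^2 dx + ∫_π^{2π} (-1)^2 dx] = (1/(2π)) · (36π + 1π) = (36 + 1)/2 = 37/2.
So Σ_{n ∈ Z} |c_n|^2 = 37/2.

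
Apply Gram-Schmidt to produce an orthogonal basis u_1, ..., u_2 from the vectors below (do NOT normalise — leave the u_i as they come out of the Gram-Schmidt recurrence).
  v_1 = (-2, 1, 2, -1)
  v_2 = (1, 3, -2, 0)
Orthogonal basis:
  u_1 = (-2, 1, 2, -1)
  u_2 = (2/5, 33/10, -7/5, -3/10)

Apply the Gram-Schmidt recurrence
  u_1 = v_1
  u_i = v_i − Σ_{j<i} ((v_i · u_j) / (u_j · u_j)) · u_j.

Step by step this gives:
  u_1 = (-2, 1, 2, -1)
  u_2 = (2/5, 33/10, -7/5, -3/10)

Orthogonality check:
  u_2 · u_1 = 0 (should be 0)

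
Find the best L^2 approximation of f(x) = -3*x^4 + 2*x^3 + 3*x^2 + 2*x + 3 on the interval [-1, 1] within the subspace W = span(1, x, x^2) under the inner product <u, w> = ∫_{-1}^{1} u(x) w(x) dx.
g(x) = 3*x^2/7 + 16*x/5 + 114/35

The best approximation g ∈ W is the orthogonal projection of f onto W. Writing g = a_0 + a_1 x + a_2 x^2, the coefficients solve the normal equations G · a = b where
  G_{ij} = <φ_i, φ_j> and b_i = <f, φ_i>, with φ_0 = 1, φ_1 = x, φ_2 = x^2.
G =
  [2, 0, 2/3]
  [0, 2/3, 0]
  [2/3, 0, 2/5],
b = (34/5, 32/15, 82/35).
Solving gives a_0 = 114/35, a_1 = 16/5, a_2 = 3/7, so
  g(x) = 3*x^2/7 + 16*x/5 + 114/35.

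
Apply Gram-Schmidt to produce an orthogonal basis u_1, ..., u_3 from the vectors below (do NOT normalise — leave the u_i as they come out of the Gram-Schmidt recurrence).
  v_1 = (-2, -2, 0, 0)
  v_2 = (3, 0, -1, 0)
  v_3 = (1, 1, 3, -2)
Orthogonal basis:
  u_1 = (-2, -2, 0, 0)
  u_2 = (3/2, -3/2, -1, 0)
  u_3 = (9/11, -9/11, 27/11, -2)

Apply the Gram-Schmidt recurrence
  u_1 = v_1
  u_i = v_i − Σ_{j<i} ((v_i · u_j) / (u_j · u_j)) · u_j.

Step by step this gives:
  u_1 = (-2, -2, 0, 0)
  u_2 = (3/2, -3/2, -1, 0)
  u_3 = (9/11, -9/11, 27/11, -2)

Orthogonality check:
  u_2 · u_1 = 0 (should be 0)
  u_3 · u_1 = 0 (should be 0)
  u_3 · u_2 = 0 (should be 0)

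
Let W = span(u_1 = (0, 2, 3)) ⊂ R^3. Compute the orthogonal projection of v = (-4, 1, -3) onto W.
proj_W(v) = (0, -14/13, -21/13)

Set up U = [u_1 | ... | u_1] ∈ R^(3×1). The projector onto W = col(U) is P = U (U^T U)^(-1) U^T.
Compute U^T U =
  [13],
and U^T v = (-7).
Solve U^T U · c = U^T v for the coefficients: c = (-7/13). The projection is proj_W(v) = U c.
Check: (v - proj_W(v)) · u_1 = 0  (should be 0).
Result: proj_W(v) = (0, -14/13, -21/13).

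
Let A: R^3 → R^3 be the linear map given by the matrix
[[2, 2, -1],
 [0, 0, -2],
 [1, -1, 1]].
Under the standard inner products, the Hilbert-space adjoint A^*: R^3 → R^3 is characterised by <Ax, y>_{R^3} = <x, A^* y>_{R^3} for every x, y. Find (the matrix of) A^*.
A^* = A^T =
[[2, 0, 1],
 [2, 0, -1],
 [-1, -2, 1]]

For real matrices with standard dot products, the defining identity <Ax, y> = <x, A^* y> gives (Ax)^T y = x^T (A^*) y, i.e. x^T A^T y = x^T (A^*) y. Since this holds for all x, y, we must have A^* = A^T. Therefore
A^* =
[[2, 0, 1],
 [2, 0, -1],
 [-1, -2, 1]].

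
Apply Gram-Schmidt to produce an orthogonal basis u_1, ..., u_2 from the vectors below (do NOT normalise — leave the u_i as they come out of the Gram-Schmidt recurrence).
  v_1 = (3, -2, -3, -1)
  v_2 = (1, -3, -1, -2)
Orthogonal basis:
  u_1 = (3, -2, -3, -1)
  u_2 = (-19/23, -41/23, 19/23, -32/23)

Apply the Gram-Schmidt recurrence
  u_1 = v_1
  u_i = v_i − Σ_{j<i} ((v_i · u_j) / (u_j · u_j)) · u_j.

Step by step this gives:
  u_1 = (3, -2, -3, -1)
  u_2 = (-19/23, -41/23, 19/23, -32/23)

Orthogonality check:
  u_2 · u_1 = 0 (should be 0)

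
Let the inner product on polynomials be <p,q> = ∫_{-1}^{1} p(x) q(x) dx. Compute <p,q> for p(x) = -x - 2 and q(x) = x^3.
<p,q> = -2/5

Expand the product: p(x)·q(x) = -x^4 - 2*x^3.
∫_{-1}^{1} of each monomial x^k gives [2/(k+1) if k even, 0 if k odd]. Integrating term-by-term (or equivalently evaluating the antiderivative F(x) = -x^5/5 - x^4/2 at the endpoints):
  F(1) − F(−1) = -7/10 − (-3/10) = -2/5.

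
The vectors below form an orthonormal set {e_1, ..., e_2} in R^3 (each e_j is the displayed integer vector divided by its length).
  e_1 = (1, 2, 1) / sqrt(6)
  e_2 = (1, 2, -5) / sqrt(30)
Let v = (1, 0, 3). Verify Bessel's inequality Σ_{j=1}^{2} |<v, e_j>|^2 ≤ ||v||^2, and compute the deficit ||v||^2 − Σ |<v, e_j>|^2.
Σ |<v, e_j>|^2 = 46/5; ||v||^2 = 10; deficit = 4/5

Write each e_j = u_j / sqrt(<u_j, u_j>) where u_j is the displayed integer vector. Then <v, e_j> = <v, u_j> / sqrt(<u_j, u_j>), so |<v, e_j>|^2 = <v, u_j>^2 / <u_j, u_j>.
Coefficients: <v, e_1> = 4/sqrt(6), <v, e_2> = -14/sqrt(30).
Square and sum: Σ |<v, e_j>|^2 = 46/5.
Compute ||v||^2 = v·v = 10.
Deficit = 10 − 46/5 = 4/5 ≥ 0, confirming Bessel's inequality. (The deficit equals ||v − Σ <v,e_j> e_j||^2, the squared distance from v to span{e_j}.)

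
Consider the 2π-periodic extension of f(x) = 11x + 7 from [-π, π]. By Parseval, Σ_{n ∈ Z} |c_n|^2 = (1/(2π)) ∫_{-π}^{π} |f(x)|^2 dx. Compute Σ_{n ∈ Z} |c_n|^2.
Σ |c_n|^2 = 121π^2/3 + 49

Expand and integrate term by term over [-π, π]:
  ∫ (11x)^2 dx = 121·(2π^3/3); ∫ 2·11·(7)·x dx = 0 (odd integrand); ∫ 7^2 dx = 49·2π.
So (1/(2π)) ∫_{-π}^{π} (11x + 7)^2 dx = 121π^2/3 + 49 = 121π^2/3 + 49.
Parseval ⇒ Σ |c_n|^2 = 121π^2/3 + 49.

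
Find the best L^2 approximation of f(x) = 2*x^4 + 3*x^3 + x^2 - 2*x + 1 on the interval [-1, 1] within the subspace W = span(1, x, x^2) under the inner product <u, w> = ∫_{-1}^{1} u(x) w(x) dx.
g(x) = 19*x^2/7 - x/5 + 29/35

The best approximation g ∈ W is the orthogonal projection of f onto W. Writing g = a_0 + a_1 x + a_2 x^2, the coefficients solve the normal equations G · a = b where
  G_{ij} = <φ_i, φ_j> and b_i = <f, φ_i>, with φ_0 = 1, φ_1 = x, φ_2 = x^2.
G =
  [2, 0, 2/3]
  [0, 2/3, 0]
  [2/3, 0, 2/5],
b = (52/15, -2/15, 172/105).
Solving gives a_0 = 29/35, a_1 = -1/5, a_2 = 19/7, so
  g(x) = 19*x^2/7 - x/5 + 29/35.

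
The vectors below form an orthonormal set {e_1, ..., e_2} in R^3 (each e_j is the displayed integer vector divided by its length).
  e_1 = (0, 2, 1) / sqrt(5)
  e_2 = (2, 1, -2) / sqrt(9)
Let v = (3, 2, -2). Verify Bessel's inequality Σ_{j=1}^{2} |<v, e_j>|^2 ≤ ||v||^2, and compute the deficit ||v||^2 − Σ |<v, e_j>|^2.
Σ |<v, e_j>|^2 = 84/5; ||v||^2 = 17; deficit = 1/5

Write each e_j = u_j / sqrt(<u_j, u_j>) where u_j is the displayed integer vector. Then <v, e_j> = <v, u_j> / sqrt(<u_j, u_j>), so |<v, e_j>|^2 = <v, u_j>^2 / <u_j, u_j>.
Coefficients: <v, e_1> = 2/sqrt(5), <v, e_2> = 12/sqrt(9).
Square and sum: Σ |<v, e_j>|^2 = 84/5.
Compute ||v||^2 = v·v = 17.
Deficit = 17 − 84/5 = 1/5 ≥ 0, confirming Bessel's inequality. (The deficit equals ||v − Σ <v,e_j> e_j||^2, the squared distance from v to span{e_j}.)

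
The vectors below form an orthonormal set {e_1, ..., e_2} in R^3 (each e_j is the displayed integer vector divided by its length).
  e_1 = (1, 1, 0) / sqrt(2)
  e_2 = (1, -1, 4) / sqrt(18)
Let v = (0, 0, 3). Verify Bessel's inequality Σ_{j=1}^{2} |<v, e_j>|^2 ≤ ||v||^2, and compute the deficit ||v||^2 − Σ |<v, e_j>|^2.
Σ |<v, e_j>|^2 = 8; ||v||^2 = 9; deficit = 1

Write each e_j = u_j / sqrt(<u_j, u_j>) where u_j is the displayed integer vector. Then <v, e_j> = <v, u_j> / sqrt(<u_j, u_j>), so |<v, e_j>|^2 = <v, u_j>^2 / <u_j, u_j>.
Coefficients: <v, e_1> = 0/sqrt(2), <v, e_2> = 12/sqrt(18).
Square and sum: Σ |<v, e_j>|^2 = 8.
Compute ||v||^2 = v·v = 9.
Deficit = 9 − 8 = 1 ≥ 0, confirming Bessel's inequality. (The deficit equals ||v − Σ <v,e_j> e_j||^2, the squared distance from v to span{e_j}.)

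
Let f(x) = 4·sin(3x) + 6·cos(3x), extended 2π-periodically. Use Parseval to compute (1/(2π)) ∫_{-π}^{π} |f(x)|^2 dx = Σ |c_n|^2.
Σ |c_n|^2 = 26

Expand |f|^2 and use orthogonality of {sin(nx), cos(mx)} on [-π, π]:
  ∫_{-π}^{π} sin(nx)^2 dx = π, ∫ cos(mx)^2 dx = π, and cross terms integrate to 0.
So ∫_{-π}^{π} f(x)^2 dx = 4^2 · π + 6^2 · π = (16 + 36)π.
Divide by 2π: (16 + 36)/2 = 26.
By Parseval, this equals Σ |c_n|^2.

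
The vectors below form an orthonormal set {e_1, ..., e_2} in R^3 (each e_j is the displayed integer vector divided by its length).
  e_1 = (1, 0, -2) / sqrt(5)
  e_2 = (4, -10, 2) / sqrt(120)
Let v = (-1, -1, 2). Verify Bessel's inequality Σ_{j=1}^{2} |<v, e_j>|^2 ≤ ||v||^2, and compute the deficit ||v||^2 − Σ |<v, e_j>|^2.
Σ |<v, e_j>|^2 = 35/6; ||v||^2 = 6; deficit = 1/6

Write each e_j = u_j / sqrt(<u_j, u_j>) where u_j is the displayed integer vector. Then <v, e_j> = <v, u_j> / sqrt(<u_j, u_j>), so |<v, e_j>|^2 = <v, u_j>^2 / <u_j, u_j>.
Coefficients: <v, e_1> = -5/sqrt(5), <v, e_2> = 10/sqrt(120).
Square and sum: Σ |<v, e_j>|^2 = 35/6.
Compute ||v||^2 = v·v = 6.
Deficit = 6 − 35/6 = 1/6 ≥ 0, confirming Bessel's inequality. (The deficit equals ||v − Σ <v,e_j> e_j||^2, the squared distance from v to span{e_j}.)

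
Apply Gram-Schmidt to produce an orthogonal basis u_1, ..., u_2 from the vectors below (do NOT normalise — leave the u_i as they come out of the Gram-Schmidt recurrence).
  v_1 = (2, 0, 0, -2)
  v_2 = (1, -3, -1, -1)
Orthogonal basis:
  u_1 = (2, 0, 0, -2)
  u_2 = (0, -3, -1, 0)

Apply the Gram-Schmidt recurrence
  u_1 = v_1
  u_i = v_i − Σ_{j<i} ((v_i · u_j) / (u_j · u_j)) · u_j.

Step by step this gives:
  u_1 = (2, 0, 0, -2)
  u_2 = (0, -3, -1, 0)

Orthogonality check:
  u_2 · u_1 = 0 (should be 0)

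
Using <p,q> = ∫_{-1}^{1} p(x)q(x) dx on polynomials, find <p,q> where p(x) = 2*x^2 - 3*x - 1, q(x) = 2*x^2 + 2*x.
<p,q> = -56/15

Expand the product: p(x)·q(x) = 4*x^4 - 2*x^3 - 8*x^2 - 2*x.
∫_{-1}^{1} of each monomial x^k gives [2/(k+1) if k even, 0 if k odd]. Integrating term-by-term (or equivalently evaluating the antiderivative F(x) = 4*x^5/5 - x^4/2 - 8*x^3/3 - x^2 at the endpoints):
  F(1) − F(−1) = -101/30 − (11/30) = -56/15.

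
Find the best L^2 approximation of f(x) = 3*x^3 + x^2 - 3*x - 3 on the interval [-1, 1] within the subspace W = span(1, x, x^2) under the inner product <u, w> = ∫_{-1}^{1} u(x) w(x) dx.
g(x) = x^2 - 6*x/5 - 3

The best approximation g ∈ W is the orthogonal projection of f onto W. Writing g = a_0 + a_1 x + a_2 x^2, the coefficients solve the normal equations G · a = b where
  G_{ij} = <φ_i, φ_j> and b_i = <f, φ_i>, with φ_0 = 1, φ_1 = x, φ_2 = x^2.
G =
  [2, 0, 2/3]
  [0, 2/3, 0]
  [2/3, 0, 2/5],
b = (-16/3, -4/5, -8/5).
Solving gives a_0 = -3, a_1 = -6/5, a_2 = 1, so
  g(x) = x^2 - 6*x/5 - 3.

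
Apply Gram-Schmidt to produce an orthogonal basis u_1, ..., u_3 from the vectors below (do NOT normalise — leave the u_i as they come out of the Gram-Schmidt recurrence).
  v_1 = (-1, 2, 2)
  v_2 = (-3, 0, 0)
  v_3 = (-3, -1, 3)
Orthogonal basis:
  u_1 = (-1, 2, 2)
  u_2 = (-8/3, -2/3, -2/3)
  u_3 = (0, -2, 2)

Apply the Gram-Schmidt recurrence
  u_1 = v_1
  u_i = v_i − Σ_{j<i} ((v_i · u_j) / (u_j · u_j)) · u_j.

Step by step this gives:
  u_1 = (-1, 2, 2)
  u_2 = (-8/3, -2/3, -2/3)
  u_3 = (0, -2, 2)

Orthogonality check:
  u_2 · u_1 = 0 (should be 0)
  u_3 · u_1 = 0 (should be 0)
  u_3 · u_2 = 0 (should be 0)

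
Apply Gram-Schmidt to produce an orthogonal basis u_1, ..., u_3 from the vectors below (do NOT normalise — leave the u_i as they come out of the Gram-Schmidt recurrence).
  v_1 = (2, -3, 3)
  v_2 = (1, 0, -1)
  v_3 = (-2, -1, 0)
Orthogonal basis:
  u_1 = (2, -3, 3)
  u_2 = (12/11, -3/22, -19/22)
  u_3 = (-33/43, -55/43, -33/43)

Apply the Gram-Schmidt recurrence
  u_1 = v_1
  u_i = v_i − Σ_{j<i} ((v_i · u_j) / (u_j · u_j)) · u_j.

Step by step this gives:
  u_1 = (2, -3, 3)
  u_2 = (12/11, -3/22, -19/22)
  u_3 = (-33/43, -55/43, -33/43)

Orthogonality check:
  u_2 · u_1 = 0 (should be 0)
  u_3 · u_1 = 0 (should be 0)
  u_3 · u_2 = 0 (should be 0)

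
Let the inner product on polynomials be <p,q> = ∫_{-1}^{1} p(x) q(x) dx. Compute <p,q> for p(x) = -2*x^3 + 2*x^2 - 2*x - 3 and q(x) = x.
<p,q> = -32/15

Expand the product: p(x)·q(x) = -2*x^4 + 2*x^3 - 2*x^2 - 3*x.
∫_{-1}^{1} of each monomial x^k gives [2/(k+1) if k even, 0 if k odd]. Integrating term-by-term (or equivalently evaluating the antiderivative F(x) = -2*x^5/5 + x^4/2 - 2*x^3/3 - 3*x^2/2 at the endpoints):
  F(1) − F(−1) = -31/15 − (1/15) = -32/15.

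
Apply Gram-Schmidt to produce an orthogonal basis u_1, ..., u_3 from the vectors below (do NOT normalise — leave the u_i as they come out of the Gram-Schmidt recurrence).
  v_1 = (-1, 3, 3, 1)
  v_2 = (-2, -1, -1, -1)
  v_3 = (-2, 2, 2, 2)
Orthogonal basis:
  u_1 = (-1, 3, 3, 1)
  u_2 = (-9/4, -1/4, -1/4, -3/4)
  u_3 = (-48/115, -36/115, -36/115, 168/115)

Apply the Gram-Schmidt recurrence
  u_1 = v_1
  u_i = v_i − Σ_{j<i} ((v_i · u_j) / (u_j · u_j)) · u_j.

Step by step this gives:
  u_1 = (-1, 3, 3, 1)
  u_2 = (-9/4, -1/4, -1/4, -3/4)
  u_3 = (-48/115, -36/115, -36/115, 168/115)

Orthogonality check:
  u_2 · u_1 = 0 (should be 0)
  u_3 · u_1 = 0 (should be 0)
  u_3 · u_2 = 0 (should be 0)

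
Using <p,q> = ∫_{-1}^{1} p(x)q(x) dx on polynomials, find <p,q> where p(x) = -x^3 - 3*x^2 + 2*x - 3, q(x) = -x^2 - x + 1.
<p,q> = -86/15

Expand the product: p(x)·q(x) = x^5 + 4*x^4 - 2*x^2 + 5*x - 3.
∫_{-1}^{1} of each monomial x^k gives [2/(k+1) if k even, 0 if k odd]. Integrating term-by-term (or equivalently evaluating the antiderivative F(x) = x^6/6 + 4*x^5/5 - 2*x^3/3 + 5*x^2/2 - 3*x at the endpoints):
  F(1) − F(−1) = -1/5 − (83/15) = -86/15.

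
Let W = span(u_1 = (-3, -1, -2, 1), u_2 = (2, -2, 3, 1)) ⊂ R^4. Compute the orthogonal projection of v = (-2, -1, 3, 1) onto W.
proj_W(v) = (-16/63, -128/63, 22/21, 82/63)

Set up U = [u_1 | ... | u_2] ∈ R^(4×2). The projector onto W = col(U) is P = U (U^T U)^(-1) U^T.
Compute U^T U =
  [15, -9]
  [-9, 18],
and U^T v = (2, 8).
Solve U^T U · c = U^T v for the coefficients: c = (4/7, 46/63). The projection is proj_W(v) = U c.
Check: (v - proj_W(v)) · u_1 = 0  (should be 0).
Check: (v - proj_W(v)) · u_2 = 0  (should be 0).
Result: proj_W(v) = (-16/63, -128/63, 22/21, 82/63).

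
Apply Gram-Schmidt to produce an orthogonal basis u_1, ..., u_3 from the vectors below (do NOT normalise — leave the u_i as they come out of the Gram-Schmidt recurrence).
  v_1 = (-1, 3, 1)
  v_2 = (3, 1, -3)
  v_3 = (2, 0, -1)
Orthogonal basis:
  u_1 = (-1, 3, 1)
  u_2 = (30/11, 20/11, -30/11)
  u_3 = (1/2, 0, 1/2)

Apply the Gram-Schmidt recurrence
  u_1 = v_1
  u_i = v_i − Σ_{j<i} ((v_i · u_j) / (u_j · u_j)) · u_j.

Step by step this gives:
  u_1 = (-1, 3, 1)
  u_2 = (30/11, 20/11, -30/11)
  u_3 = (1/2, 0, 1/2)

Orthogonality check:
  u_2 · u_1 = 0 (should be 0)
  u_3 · u_1 = 0 (should be 0)
  u_3 · u_2 = 0 (should be 0)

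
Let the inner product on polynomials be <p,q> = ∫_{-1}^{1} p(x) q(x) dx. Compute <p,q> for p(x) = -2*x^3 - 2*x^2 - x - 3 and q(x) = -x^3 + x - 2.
<p,q> = 496/35

Expand the product: p(x)·q(x) = 2*x^6 + 2*x^5 - x^4 + 5*x^3 + 3*x^2 - x + 6.
∫_{-1}^{1} of each monomial x^k gives [2/(k+1) if k even, 0 if k odd]. Integrating term-by-term (or equivalently evaluating the antiderivative F(x) = 2*x^7/7 + x^6/3 - x^5/5 + 5*x^4/4 + x^3 - x^2/2 + 6*x at the endpoints):
  F(1) − F(−1) = 3431/420 − (-2521/420) = 496/35.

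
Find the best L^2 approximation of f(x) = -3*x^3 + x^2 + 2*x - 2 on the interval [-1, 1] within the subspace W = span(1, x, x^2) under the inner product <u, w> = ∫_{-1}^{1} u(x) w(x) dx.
g(x) = x^2 + x/5 - 2

The best approximation g ∈ W is the orthogonal projection of f onto W. Writing g = a_0 + a_1 x + a_2 x^2, the coefficients solve the normal equations G · a = b where
  G_{ij} = <φ_i, φ_j> and b_i = <f, φ_i>, with φ_0 = 1, φ_1 = x, φ_2 = x^2.
G =
  [2, 0, 2/3]
  [0, 2/3, 0]
  [2/3, 0, 2/5],
b = (-10/3, 2/15, -14/15).
Solving gives a_0 = -2, a_1 = 1/5, a_2 = 1, so
  g(x) = x^2 + x/5 - 2.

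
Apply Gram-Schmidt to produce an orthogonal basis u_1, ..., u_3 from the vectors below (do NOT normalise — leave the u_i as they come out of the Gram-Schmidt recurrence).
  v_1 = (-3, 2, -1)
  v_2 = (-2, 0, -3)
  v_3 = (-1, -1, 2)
Orthogonal basis:
  u_1 = (-3, 2, -1)
  u_2 = (-1/14, -9/7, -33/14)
  u_3 = (-126/101, -147/101, 84/101)

Apply the Gram-Schmidt recurrence
  u_1 = v_1
  u_i = v_i − Σ_{j<i} ((v_i · u_j) / (u_j · u_j)) · u_j.

Step by step this gives:
  u_1 = (-3, 2, -1)
  u_2 = (-1/14, -9/7, -33/14)
  u_3 = (-126/101, -147/101, 84/101)

Orthogonality check:
  u_2 · u_1 = 0 (should be 0)
  u_3 · u_1 = 0 (should be 0)
  u_3 · u_2 = 0 (should be 0)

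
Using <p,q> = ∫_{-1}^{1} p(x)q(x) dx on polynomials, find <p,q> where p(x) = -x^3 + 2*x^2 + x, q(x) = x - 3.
<p,q> = -56/15

Expand the product: p(x)·q(x) = -x^4 + 5*x^3 - 5*x^2 - 3*x.
∫_{-1}^{1} of each monomial x^k gives [2/(k+1) if k even, 0 if k odd]. Integrating term-by-term (or equivalently evaluating the antiderivative F(x) = -x^5/5 + 5*x^4/4 - 5*x^3/3 - 3*x^2/2 at the endpoints):
  F(1) − F(−1) = -127/60 − (97/60) = -56/15.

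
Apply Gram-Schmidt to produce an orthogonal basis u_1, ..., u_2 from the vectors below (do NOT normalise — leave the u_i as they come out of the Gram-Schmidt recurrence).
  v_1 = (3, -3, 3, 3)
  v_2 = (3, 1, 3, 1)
Orthogonal basis:
  u_1 = (3, -3, 3, 3)
  u_2 = (3/2, 5/2, 3/2, -1/2)

Apply the Gram-Schmidt recurrence
  u_1 = v_1
  u_i = v_i − Σ_{j<i} ((v_i · u_j) / (u_j · u_j)) · u_j.

Step by step this gives:
  u_1 = (3, -3, 3, 3)
  u_2 = (3/2, 5/2, 3/2, -1/2)

Orthogonality check:
  u_2 · u_1 = 0 (should be 0)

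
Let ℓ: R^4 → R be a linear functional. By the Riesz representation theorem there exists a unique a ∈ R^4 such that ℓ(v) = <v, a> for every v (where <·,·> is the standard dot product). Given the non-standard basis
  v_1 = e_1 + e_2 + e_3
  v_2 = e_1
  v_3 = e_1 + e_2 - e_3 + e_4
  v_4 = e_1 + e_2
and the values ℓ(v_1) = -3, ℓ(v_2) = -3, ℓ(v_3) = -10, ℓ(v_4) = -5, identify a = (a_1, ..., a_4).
a = (-3, -2, 2, -3)

Write a = (a_1, ..., a_4) in the standard basis. For each basis vector v_i, ℓ(v_i) = <v_i, a> is a linear equation in the a_j's. Collect the n equations into a matrix system V a = ℓ, where row i of V is v_i (expressed in the standard basis). Since V is invertible (lower-triangular with 1s on the diagonal, up to permutation), solve by back-substitution:
  V =
[[1, 1, 1, 0],
 [1, 0, 0, 0],
 [1, 1, -1, 1],
 [1, 1, 0, 0]]
  V a = (-3, -3, -10, -5)
Solving gives a = (-3, -2, 2, -3).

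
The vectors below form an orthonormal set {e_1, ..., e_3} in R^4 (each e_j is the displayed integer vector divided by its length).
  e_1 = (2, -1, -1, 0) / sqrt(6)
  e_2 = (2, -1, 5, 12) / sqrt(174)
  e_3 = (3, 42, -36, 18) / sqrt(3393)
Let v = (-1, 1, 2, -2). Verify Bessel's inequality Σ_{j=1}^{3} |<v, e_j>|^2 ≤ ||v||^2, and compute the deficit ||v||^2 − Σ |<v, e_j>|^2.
Σ |<v, e_j>|^2 = 94/13; ||v||^2 = 10; deficit = 36/13

Write each e_j = u_j / sqrt(<u_j, u_j>) where u_j is the displayed integer vector. Then <v, e_j> = <v, u_j> / sqrt(<u_j, u_j>), so |<v, e_j>|^2 = <v, u_j>^2 / <u_j, u_j>.
Coefficients: <v, e_1> = -5/sqrt(6), <v, e_2> = -17/sqrt(174), <v, e_3> = -69/sqrt(3393).
Square and sum: Σ |<v, e_j>|^2 = 94/13.
Compute ||v||^2 = v·v = 10.
Deficit = 10 − 94/13 = 36/13 ≥ 0, confirming Bessel's inequality. (The deficit equals ||v − Σ <v,e_j> e_j||^2, the squared distance from v to span{e_j}.)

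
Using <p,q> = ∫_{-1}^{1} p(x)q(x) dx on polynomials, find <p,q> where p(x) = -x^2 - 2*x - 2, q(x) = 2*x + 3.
<p,q> = -50/3

Expand the product: p(x)·q(x) = -2*x^3 - 7*x^2 - 10*x - 6.
∫_{-1}^{1} of each monomial x^k gives [2/(k+1) if k even, 0 if k odd]. Integrating term-by-term (or equivalently evaluating the antiderivative F(x) = -x^4/2 - 7*x^3/3 - 5*x^2 - 6*x at the endpoints):
  F(1) − F(−1) = -83/6 − (17/6) = -50/3.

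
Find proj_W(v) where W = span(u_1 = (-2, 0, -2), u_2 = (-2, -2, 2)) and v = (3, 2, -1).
proj_W(v) = (3, 2, -1)

Set up U = [u_1 | ... | u_2] ∈ R^(3×2). The projector onto W = col(U) is P = U (U^T U)^(-1) U^T.
Compute U^T U =
  [8, 0]
  [0, 12],
and U^T v = (-4, -12).
Solve U^T U · c = U^T v for the coefficients: c = (-1/2, -1). The projection is proj_W(v) = U c.
Check: (v - proj_W(v)) · u_1 = 0  (should be 0).
Check: (v - proj_W(v)) · u_2 = 0  (should be 0).
Result: proj_W(v) = (3, 2, -1).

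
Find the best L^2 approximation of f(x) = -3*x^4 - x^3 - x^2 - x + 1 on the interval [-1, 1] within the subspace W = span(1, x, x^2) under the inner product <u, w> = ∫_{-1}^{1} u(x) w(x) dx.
g(x) = -25*x^2/7 - 8*x/5 + 44/35

The best approximation g ∈ W is the orthogonal projection of f onto W. Writing g = a_0 + a_1 x + a_2 x^2, the coefficients solve the normal equations G · a = b where
  G_{ij} = <φ_i, φ_j> and b_i = <f, φ_i>, with φ_0 = 1, φ_1 = x, φ_2 = x^2.
G =
  [2, 0, 2/3]
  [0, 2/3, 0]
  [2/3, 0, 2/5],
b = (2/15, -16/15, -62/105).
Solving gives a_0 = 44/35, a_1 = -8/5, a_2 = -25/7, so
  g(x) = -25*x^2/7 - 8*x/5 + 44/35.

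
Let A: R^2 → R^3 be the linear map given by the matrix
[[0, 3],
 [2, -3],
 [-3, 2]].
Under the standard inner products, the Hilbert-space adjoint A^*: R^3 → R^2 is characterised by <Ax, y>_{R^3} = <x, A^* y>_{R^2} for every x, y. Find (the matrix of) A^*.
A^* = A^T =
[[0, 2, -3],
 [3, -3, 2]]

For real matrices with standard dot products, the defining identity <Ax, y> = <x, A^* y> gives (Ax)^T y = x^T (A^*) y, i.e. x^T A^T y = x^T (A^*) y. Since this holds for all x, y, we must have A^* = A^T. Therefore
A^* =
[[0, 2, -3],
 [3, -3, 2]].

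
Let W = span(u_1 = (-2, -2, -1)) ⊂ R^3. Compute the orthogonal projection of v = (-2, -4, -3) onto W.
proj_W(v) = (-10/3, -10/3, -5/3)

Set up U = [u_1 | ... | u_1] ∈ R^(3×1). The projector onto W = col(U) is P = U (U^T U)^(-1) U^T.
Compute U^T U =
  [9],
and U^T v = (15).
Solve U^T U · c = U^T v for the coefficients: c = (5/3). The projection is proj_W(v) = U c.
Check: (v - proj_W(v)) · u_1 = 0  (should be 0).
Result: proj_W(v) = (-10/3, -10/3, -5/3).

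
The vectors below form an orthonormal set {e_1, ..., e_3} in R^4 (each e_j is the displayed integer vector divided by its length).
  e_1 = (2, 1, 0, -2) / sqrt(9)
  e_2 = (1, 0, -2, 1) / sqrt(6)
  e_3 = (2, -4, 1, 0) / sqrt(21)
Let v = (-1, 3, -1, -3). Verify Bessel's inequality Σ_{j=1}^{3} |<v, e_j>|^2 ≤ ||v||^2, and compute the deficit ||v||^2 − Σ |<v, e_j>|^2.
Σ |<v, e_j>|^2 = 1060/63; ||v||^2 = 20; deficit = 200/63

Write each e_j = u_j / sqrt(<u_j, u_j>) where u_j is the displayed integer vector. Then <v, e_j> = <v, u_j> / sqrt(<u_j, u_j>), so |<v, e_j>|^2 = <v, u_j>^2 / <u_j, u_j>.
Coefficients: <v, e_1> = 7/sqrt(9), <v, e_2> = -2/sqrt(6), <v, e_3> = -15/sqrt(21).
Square and sum: Σ |<v, e_j>|^2 = 1060/63.
Compute ||v||^2 = v·v = 20.
Deficit = 20 − 1060/63 = 200/63 ≥ 0, confirming Bessel's inequality. (The deficit equals ||v − Σ <v,e_j> e_j||^2, the squared distance from v to span{e_j}.)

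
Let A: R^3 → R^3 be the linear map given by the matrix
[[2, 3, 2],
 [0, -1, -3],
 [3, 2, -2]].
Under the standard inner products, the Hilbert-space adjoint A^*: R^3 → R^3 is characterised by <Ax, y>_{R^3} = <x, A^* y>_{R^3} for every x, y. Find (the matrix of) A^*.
A^* = A^T =
[[2, 0, 3],
 [3, -1, 2],
 [2, -3, -2]]

For real matrices with standard dot products, the defining identity <Ax, y> = <x, A^* y> gives (Ax)^T y = x^T (A^*) y, i.e. x^T A^T y = x^T (A^*) y. Since this holds for all x, y, we must have A^* = A^T. Therefore
A^* =
[[2, 0, 3],
 [3, -1, 2],
 [2, -3, -2]].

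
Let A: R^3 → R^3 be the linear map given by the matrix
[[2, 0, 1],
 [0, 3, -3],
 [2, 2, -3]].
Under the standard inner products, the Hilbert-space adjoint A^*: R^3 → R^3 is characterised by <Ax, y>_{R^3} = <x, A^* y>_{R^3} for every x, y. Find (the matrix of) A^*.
A^* = A^T =
[[2, 0, 2],
 [0, 3, 2],
 [1, -3, -3]]

For real matrices with standard dot products, the defining identity <Ax, y> = <x, A^* y> gives (Ax)^T y = x^T (A^*) y, i.e. x^T A^T y = x^T (A^*) y. Since this holds for all x, y, we must have A^* = A^T. Therefore
A^* =
[[2, 0, 2],
 [0, 3, 2],
 [1, -3, -3]].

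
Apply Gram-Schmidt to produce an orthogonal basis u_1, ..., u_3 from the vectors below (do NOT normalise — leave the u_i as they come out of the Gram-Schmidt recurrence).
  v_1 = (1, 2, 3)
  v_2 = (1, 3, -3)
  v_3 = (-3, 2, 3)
Orthogonal basis:
  u_1 = (1, 2, 3)
  u_2 = (8/7, 23/7, -18/7)
  u_3 = (-450/131, 180/131, 30/131)

Apply the Gram-Schmidt recurrence
  u_1 = v_1
  u_i = v_i − Σ_{j<i} ((v_i · u_j) / (u_j · u_j)) · u_j.

Step by step this gives:
  u_1 = (1, 2, 3)
  u_2 = (8/7, 23/7, -18/7)
  u_3 = (-450/131, 180/131, 30/131)

Orthogonality check:
  u_2 · u_1 = 0 (should be 0)
  u_3 · u_1 = 0 (should be 0)
  u_3 · u_2 = 0 (should be 0)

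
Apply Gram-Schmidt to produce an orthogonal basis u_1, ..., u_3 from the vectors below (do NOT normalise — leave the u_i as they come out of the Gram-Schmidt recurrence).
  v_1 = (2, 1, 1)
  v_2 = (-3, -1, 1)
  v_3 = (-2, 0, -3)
Orthogonal basis:
  u_1 = (2, 1, 1)
  u_2 = (-1, 0, 2)
  u_3 = (-7/15, 7/6, -7/30)

Apply the Gram-Schmidt recurrence
  u_1 = v_1
  u_i = v_i − Σ_{j<i} ((v_i · u_j) / (u_j · u_j)) · u_j.

Step by step this gives:
  u_1 = (2, 1, 1)
  u_2 = (-1, 0, 2)
  u_3 = (-7/15, 7/6, -7/30)

Orthogonality check:
  u_2 · u_1 = 0 (should be 0)
  u_3 · u_1 = 0 (should be 0)
  u_3 · u_2 = 0 (should be 0)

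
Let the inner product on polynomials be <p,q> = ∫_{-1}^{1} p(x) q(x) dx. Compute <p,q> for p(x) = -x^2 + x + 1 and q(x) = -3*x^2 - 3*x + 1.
<p,q> = -22/15

Expand the product: p(x)·q(x) = 3*x^4 - 7*x^2 - 2*x + 1.
∫_{-1}^{1} of each monomial x^k gives [2/(k+1) if k even, 0 if k odd]. Integrating term-by-term (or equivalently evaluating the antiderivative F(x) = 3*x^5/5 - 7*x^3/3 - x^2 + x at the endpoints):
  F(1) − F(−1) = -26/15 − (-4/15) = -22/15.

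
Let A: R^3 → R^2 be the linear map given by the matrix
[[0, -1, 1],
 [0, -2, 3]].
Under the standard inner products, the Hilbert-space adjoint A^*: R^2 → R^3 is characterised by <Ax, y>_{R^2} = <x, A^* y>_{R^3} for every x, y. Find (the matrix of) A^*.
A^* = A^T =
[[0, 0],
 [-1, -2],
 [1, 3]]

For real matrices with standard dot products, the defining identity <Ax, y> = <x, A^* y> gives (Ax)^T y = x^T (A^*) y, i.e. x^T A^T y = x^T (A^*) y. Since this holds for all x, y, we must have A^* = A^T. Therefore
A^* =
[[0, 0],
 [-1, -2],
 [1, 3]].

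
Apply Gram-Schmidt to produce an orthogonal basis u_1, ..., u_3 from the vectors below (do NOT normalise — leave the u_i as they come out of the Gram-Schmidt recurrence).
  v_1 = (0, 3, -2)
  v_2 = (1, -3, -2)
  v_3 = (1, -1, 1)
Orthogonal basis:
  u_1 = (0, 3, -2)
  u_2 = (1, -24/13, -36/13)
  u_3 = (156/157, 26/157, 39/157)

Apply the Gram-Schmidt recurrence
  u_1 = v_1
  u_i = v_i − Σ_{j<i} ((v_i · u_j) / (u_j · u_j)) · u_j.

Step by step this gives:
  u_1 = (0, 3, -2)
  u_2 = (1, -24/13, -36/13)
  u_3 = (156/157, 26/157, 39/157)

Orthogonality check:
  u_2 · u_1 = 0 (should be 0)
  u_3 · u_1 = 0 (should be 0)
  u_3 · u_2 = 0 (should be 0)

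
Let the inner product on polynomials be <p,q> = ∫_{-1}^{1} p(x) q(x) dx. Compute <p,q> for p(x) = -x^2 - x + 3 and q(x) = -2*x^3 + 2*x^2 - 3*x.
<p,q> = 6

Expand the product: p(x)·q(x) = 2*x^5 - 5*x^3 + 9*x^2 - 9*x.
∫_{-1}^{1} of each monomial x^k gives [2/(k+1) if k even, 0 if k odd]. Integrating term-by-term (or equivalently evaluating the antiderivative F(x) = x^6/3 - 5*x^4/4 + 3*x^3 - 9*x^2/2 at the endpoints):
  F(1) − F(−1) = -29/12 − (-101/12) = 6.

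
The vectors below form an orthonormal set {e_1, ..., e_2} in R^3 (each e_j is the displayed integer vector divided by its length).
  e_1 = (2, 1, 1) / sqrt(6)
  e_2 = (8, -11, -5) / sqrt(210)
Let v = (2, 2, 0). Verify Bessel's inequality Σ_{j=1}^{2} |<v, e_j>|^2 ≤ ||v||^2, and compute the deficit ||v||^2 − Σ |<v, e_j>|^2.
Σ |<v, e_j>|^2 = 216/35; ||v||^2 = 8; deficit = 64/35

Write each e_j = u_j / sqrt(<u_j, u_j>) where u_j is the displayed integer vector. Then <v, e_j> = <v, u_j> / sqrt(<u_j, u_j>), so |<v, e_j>|^2 = <v, u_j>^2 / <u_j, u_j>.
Coefficients: <v, e_1> = 6/sqrt(6), <v, e_2> = -6/sqrt(210).
Square and sum: Σ |<v, e_j>|^2 = 216/35.
Compute ||v||^2 = v·v = 8.
Deficit = 8 − 216/35 = 64/35 ≥ 0, confirming Bessel's inequality. (The deficit equals ||v − Σ <v,e_j> e_j||^2, the squared distance from v to span{e_j}.)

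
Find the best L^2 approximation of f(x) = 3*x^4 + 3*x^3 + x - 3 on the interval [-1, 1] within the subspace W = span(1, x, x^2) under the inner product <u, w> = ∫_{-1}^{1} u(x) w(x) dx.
g(x) = 18*x^2/7 + 14*x/5 - 114/35

The best approximation g ∈ W is the orthogonal projection of f onto W. Writing g = a_0 + a_1 x + a_2 x^2, the coefficients solve the normal equations G · a = b where
  G_{ij} = <φ_i, φ_j> and b_i = <f, φ_i>, with φ_0 = 1, φ_1 = x, φ_2 = x^2.
G =
  [2, 0, 2/3]
  [0, 2/3, 0]
  [2/3, 0, 2/5],
b = (-24/5, 28/15, -8/7).
Solving gives a_0 = -114/35, a_1 = 14/5, a_2 = 18/7, so
  g(x) = 18*x^2/7 + 14*x/5 - 114/35.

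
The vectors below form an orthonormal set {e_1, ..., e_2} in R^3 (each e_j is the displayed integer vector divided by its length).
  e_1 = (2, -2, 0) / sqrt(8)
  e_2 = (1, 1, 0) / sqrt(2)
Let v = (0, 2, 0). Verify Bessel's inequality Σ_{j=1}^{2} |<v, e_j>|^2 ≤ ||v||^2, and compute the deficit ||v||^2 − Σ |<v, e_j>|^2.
Σ |<v, e_j>|^2 = 4; ||v||^2 = 4; deficit = 0

Write each e_j = u_j / sqrt(<u_j, u_j>) where u_j is the displayed integer vector. Then <v, e_j> = <v, u_j> / sqrt(<u_j, u_j>), so |<v, e_j>|^2 = <v, u_j>^2 / <u_j, u_j>.
Coefficients: <v, e_1> = -4/sqrt(8), <v, e_2> = 2/sqrt(2).
Square and sum: Σ |<v, e_j>|^2 = 4.
Compute ||v||^2 = v·v = 4.
Deficit = 4 − 4 = 0 ≥ 0, confirming Bessel's inequality. (The deficit equals ||v − Σ <v,e_j> e_j||^2, the squared distance from v to span{e_j}.)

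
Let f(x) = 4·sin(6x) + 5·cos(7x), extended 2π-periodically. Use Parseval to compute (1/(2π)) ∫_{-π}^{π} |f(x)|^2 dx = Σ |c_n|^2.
Σ |c_n|^2 = 41/2

Expand |f|^2 and use orthogonality of {sin(nx), cos(mx)} on [-π, π]:
  ∫_{-π}^{π} sin(nx)^2 dx = π, ∫ cos(mx)^2 dx = π, and cross terms integrate to 0.
So ∫_{-π}^{π} f(x)^2 dx = 4^2 · π + 5^2 · π = (16 + 25)π.
Divide by 2π: (16 + 25)/2 = 41/2.
By Parseval, this equals Σ |c_n|^2.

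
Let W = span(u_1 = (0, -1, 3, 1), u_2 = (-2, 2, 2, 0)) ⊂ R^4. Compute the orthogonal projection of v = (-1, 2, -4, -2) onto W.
proj_W(v) = (-21/29, 67/29, -117/29, -46/29)

Set up U = [u_1 | ... | u_2] ∈ R^(4×2). The projector onto W = col(U) is P = U (U^T U)^(-1) U^T.
Compute U^T U =
  [11, 4]
  [4, 12],
and U^T v = (-16, -2).
Solve U^T U · c = U^T v for the coefficients: c = (-46/29, 21/58). The projection is proj_W(v) = U c.
Check: (v - proj_W(v)) · u_1 = 0  (should be 0).
Check: (v - proj_W(v)) · u_2 = 0  (should be 0).
Result: proj_W(v) = (-21/29, 67/29, -117/29, -46/29).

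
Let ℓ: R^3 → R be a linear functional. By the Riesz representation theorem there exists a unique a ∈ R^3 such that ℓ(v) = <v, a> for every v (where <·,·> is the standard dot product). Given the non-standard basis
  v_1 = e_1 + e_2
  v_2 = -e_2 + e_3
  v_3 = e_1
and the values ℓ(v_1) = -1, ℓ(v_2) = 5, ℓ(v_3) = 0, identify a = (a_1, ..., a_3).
a = (0, -1, 4)

Write a = (a_1, ..., a_3) in the standard basis. For each basis vector v_i, ℓ(v_i) = <v_i, a> is a linear equation in the a_j's. Collect the n equations into a matrix system V a = ℓ, where row i of V is v_i (expressed in the standard basis). Since V is invertible (lower-triangular with 1s on the diagonal, up to permutation), solve by back-substitution:
  V =
[[1, 1, 0],
 [0, -1, 1],
 [1, 0, 0]]
  V a = (-1, 5, 0)
Solving gives a = (0, -1, 4).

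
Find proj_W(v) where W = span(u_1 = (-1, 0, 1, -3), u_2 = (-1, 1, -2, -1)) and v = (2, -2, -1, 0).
proj_W(v) = (33/73, -16/73, 15/73, 67/73)

Set up U = [u_1 | ... | u_2] ∈ R^(4×2). The projector onto W = col(U) is P = U (U^T U)^(-1) U^T.
Compute U^T U =
  [11, 2]
  [2, 7],
and U^T v = (-3, -2).
Solve U^T U · c = U^T v for the coefficients: c = (-17/73, -16/73). The projection is proj_W(v) = U c.
Check: (v - proj_W(v)) · u_1 = 0  (should be 0).
Check: (v - proj_W(v)) · u_2 = 0  (should be 0).
Result: proj_W(v) = (33/73, -16/73, 15/73, 67/73).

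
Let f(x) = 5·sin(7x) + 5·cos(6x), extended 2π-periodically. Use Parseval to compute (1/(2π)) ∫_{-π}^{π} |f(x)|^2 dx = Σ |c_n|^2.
Σ |c_n|^2 = 25

Expand |f|^2 and use orthogonality of {sin(nx), cos(mx)} on [-π, π]:
  ∫_{-π}^{π} sin(nx)^2 dx = π, ∫ cos(mx)^2 dx = π, and cross terms integrate to 0.
So ∫_{-π}^{π} f(x)^2 dx = 5^2 · π + 5^2 · π = (25 + 25)π.
Divide by 2π: (25 + 25)/2 = 25.
By Parseval, this equals Σ |c_n|^2.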